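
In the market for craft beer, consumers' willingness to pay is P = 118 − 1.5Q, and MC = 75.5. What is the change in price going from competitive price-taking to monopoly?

Price rises by 21.25

Perfect competition: P = MC = 75.5, so 118 − 1.5Q = 75.5 and Q = 85/3.
Monopoly sets MR = MC: 118 − 3Q = 75.5 ⇒ Q = 85/6, P = 118 − 1.5·85/6 = 96.75.
Change in price: 96.75 − 75.5 = 21.25.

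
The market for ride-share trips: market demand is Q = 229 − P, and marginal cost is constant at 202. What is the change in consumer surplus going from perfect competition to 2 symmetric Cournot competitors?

Inverting demand: P = 229 − Q.
Perfect competition: P = MC = 202, so 229 − Q = 202 and Q = 27.
CS = ½·(229 − 202)·27 = 364.5.
With 2 symmetric Cournot firms, each firm's FOC gives 229 − 3q = 202, so q = 9, Q = 2·9 = 18, and P = 211.
CS = ½·(229 − 211)·18 = 162.
Change in consumer surplus: 162 − 364.5 = −202.5.

Consumer surplus falls by 202.5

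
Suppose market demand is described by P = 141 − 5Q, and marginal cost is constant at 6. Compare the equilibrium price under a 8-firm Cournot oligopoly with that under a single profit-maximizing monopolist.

Cournot: P = 21; Monopoly: P = 73.5

Cournot with 8 identical firms: the symmetric best-response condition is 141 − 45q = 6. Each firm produces q = 3, total output Q = 24, price P = 21.
A monopolist chooses Q where MR = MC. MR = 141 − 10Q; setting this equal to 6 gives Q = 13.5 and P = 73.5.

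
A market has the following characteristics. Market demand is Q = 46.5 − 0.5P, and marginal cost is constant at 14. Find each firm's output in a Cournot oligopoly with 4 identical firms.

Inverting demand: P = 93 − 2Q.
With 4 symmetric Cournot firms, each firm's FOC gives 93 − 10q = 14, so q = 7.9, Q = 4·7.9 = 31.6, and P = 29.8.

q_i = 7.9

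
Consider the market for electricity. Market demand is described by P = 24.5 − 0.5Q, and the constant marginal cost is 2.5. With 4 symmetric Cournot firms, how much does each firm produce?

q_i = 8.8

Cournot with 4 identical firms: the symmetric best-response condition is 24.5 − 2.5q = 2.5. Each firm produces q = 8.8, total output Q = 35.2, price P = 6.9.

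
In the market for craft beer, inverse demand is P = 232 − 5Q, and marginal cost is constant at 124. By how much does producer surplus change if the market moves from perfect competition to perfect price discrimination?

Under competition P = MC = 124, so Q = (232 − 124)/5 = 21.6.
PS = (124 − 124)·21.6 = 0.
With perfect price discrimination, output is the efficient level Q = 21.6 (where demand meets MC), but every buyer pays their willingness to pay: CS = 0 and PS = total surplus.
PS = ½·(232 − 124)·21.6 = 1166.4.
Change in producer surplus: 1166.4 − 0 = 1166.4.

Producer surplus rises by 1166.4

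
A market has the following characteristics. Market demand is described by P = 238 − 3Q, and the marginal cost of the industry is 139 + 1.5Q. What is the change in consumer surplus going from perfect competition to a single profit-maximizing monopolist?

Competitive equilibrium sets price equal to marginal cost: 238 − 3Q = 139 + 1.5Q, so Q = 22 and P = 172.
CS = ½·(238 − 172)·22 = 726.
Monopoly sets MR = MC: 238 − 6Q = 139 + 1.5Q ⇒ Q = 13.2, P = 238 − 3·13.2 = 198.4.
CS = ½·(238 − 198.4)·13.2 = 261.36.
Change in consumer surplus: 261.36 − 726 = −464.64.

CS falls by 464.64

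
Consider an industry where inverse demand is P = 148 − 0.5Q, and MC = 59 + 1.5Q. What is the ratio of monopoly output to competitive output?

Q_m/Q_c = 0.8

A monopolist chooses Q where MR = MC. MR = 148 − Q; setting this equal to 59 + 1.5Q gives Q = 35.6 and P = 130.2.
Competitive equilibrium sets price equal to marginal cost: 148 − 0.5Q = 59 + 1.5Q, so Q = 44.5 and P = 125.75.
Ratio Q_m/Q_c = 35.6/44.5 = 0.8.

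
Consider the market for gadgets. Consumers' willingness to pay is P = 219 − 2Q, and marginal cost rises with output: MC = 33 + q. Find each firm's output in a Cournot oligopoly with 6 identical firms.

Cournot with 6 identical firms: the symmetric best-response condition is 219 − 14q = 33 + q. Each firm produces q = 12.4, total output Q = 74.4, price P = 70.2.

q_i = 12.4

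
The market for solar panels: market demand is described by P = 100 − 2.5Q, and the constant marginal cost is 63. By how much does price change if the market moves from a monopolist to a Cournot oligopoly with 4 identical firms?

Price falls by 11.1

Monopoly sets MR = MC: 100 − 5Q = 63 ⇒ Q = 7.4, P = 100 − 2.5·7.4 = 81.5.
With 4 symmetric Cournot firms, each firm's FOC gives 100 − 12.5q = 63, so q = 2.96, Q = 4·2.96 = 11.84, and P = 70.4.
Change in price: 70.4 − 81.5 = −11.1.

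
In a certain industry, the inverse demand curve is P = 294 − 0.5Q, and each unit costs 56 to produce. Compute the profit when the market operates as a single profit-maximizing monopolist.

A monopolist chooses Q where MR = MC. MR = 294 − Q; setting this equal to 56 gives Q = 238 and P = 175.
Profit = (175 − 56)·238 = 28322.

Profit = 28322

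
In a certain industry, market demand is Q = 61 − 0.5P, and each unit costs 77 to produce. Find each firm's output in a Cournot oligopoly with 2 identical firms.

q_i = 7.5

Inverting demand: P = 122 − 2Q.
Cournot with 2 identical firms: the symmetric best-response condition is 122 − 6q = 77. Each firm produces q = 7.5, total output Q = 15, price P = 92.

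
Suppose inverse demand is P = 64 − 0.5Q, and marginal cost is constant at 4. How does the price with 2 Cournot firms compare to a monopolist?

Cournot with 2 identical firms: the symmetric best-response condition is 64 − 1.5q = 4. Each firm produces q = 40, total output Q = 80, price P = 24.
The monopolist equates marginal revenue to marginal cost: 64 − Q = 4, so Q = 60. From demand, P = 34.

Cournot: P = 24; Monopoly: P = 34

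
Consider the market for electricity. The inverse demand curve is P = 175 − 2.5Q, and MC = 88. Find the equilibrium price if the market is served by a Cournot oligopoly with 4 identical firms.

With 4 symmetric Cournot firms, each firm's FOC gives 175 − 12.5q = 88, so q = 6.96, Q = 4·6.96 = 27.84, and P = 105.4.

P = 105.4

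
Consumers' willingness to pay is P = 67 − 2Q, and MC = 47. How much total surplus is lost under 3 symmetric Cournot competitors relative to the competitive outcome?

DWL = 6.25

Competitive firms price at marginal cost: P = 47, giving Q = 10.
Cournot with 3 identical firms: the symmetric best-response condition is 67 − 8q = 47. Each firm produces q = 2.5, total output Q = 7.5, price P = 52.
DWL is the triangle between Q = 7.5 and Q = 10: ½·(10 − 7.5)·(52 − 47) = 6.25.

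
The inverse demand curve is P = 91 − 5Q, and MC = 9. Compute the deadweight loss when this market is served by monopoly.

DWL = 168.1

Perfect competition: P = MC = 9, so 91 − 5Q = 9 and Q = 16.4.
Monopoly sets MR = MC: 91 − 10Q = 9 ⇒ Q = 8.2, P = 91 − 5·8.2 = 50.
DWL is the triangle between Q = 8.2 and Q = 16.4: ½·(16.4 − 8.2)·(50 − 9) = 168.1.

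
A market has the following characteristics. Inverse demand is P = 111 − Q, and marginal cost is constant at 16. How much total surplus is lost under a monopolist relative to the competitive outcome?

Perfect competition: P = MC = 16, so 111 − Q = 16 and Q = 95.
A monopolist chooses Q where MR = MC. MR = 111 − 2Q; setting this equal to 16 gives Q = 47.5 and P = 63.5.
DWL is the triangle between Q = 47.5 and Q = 95: ½·(95 − 47.5)·(63.5 − 16) = 1128.125.

DWL = 1128.125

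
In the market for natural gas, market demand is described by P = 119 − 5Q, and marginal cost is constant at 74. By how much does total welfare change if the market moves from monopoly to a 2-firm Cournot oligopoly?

A monopolist chooses Q where MR = MC. MR = 119 − 10Q; setting this equal to 74 gives Q = 4.5 and P = 96.5.
CS = ½·(119 − 96.5)·4.5 = 50.625; PS = (96.5 − 74)·4.5 = 101.25; TS = 151.875.
Cournot with 2 identical firms: the symmetric best-response condition is 119 − 15q = 74. Each firm produces q = 3, total output Q = 6, price P = 89.
CS = ½·(119 − 89)·6 = 90; PS = (89 − 74)·6 = 90; TS = 180.
Change in total welfare: 180 − 151.875 = 28.125.

TS rises by 28.125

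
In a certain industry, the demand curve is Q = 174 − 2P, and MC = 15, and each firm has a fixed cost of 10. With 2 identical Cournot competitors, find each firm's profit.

π_i = 1142

Inverting demand: P = 87 − 0.5Q.
In a 2-firm Cournot equilibrium, symmetry and the first-order condition give q = (87 − 15)/(1.5) = 48. So Q = 96 and P = 39.
Each firm's profit = (39 − 15)·48 − 10 = 1142.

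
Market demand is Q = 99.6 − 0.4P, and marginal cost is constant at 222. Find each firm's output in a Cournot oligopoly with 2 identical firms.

q_i = 3.6

Inverting demand: P = 249 − 2.5Q.
In a 2-firm Cournot equilibrium, symmetry and the first-order condition give q = (249 − 222)/(7.5) = 3.6. So Q = 7.2 and P = 231.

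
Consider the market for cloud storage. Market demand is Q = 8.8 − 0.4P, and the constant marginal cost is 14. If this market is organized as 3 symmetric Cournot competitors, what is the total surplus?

TS = 12

Inverting demand: P = 22 − 2.5Q.
Cournot with 3 identical firms: the symmetric best-response condition is 22 − 10q = 14. Each firm produces q = 0.8, total output Q = 2.4, price P = 16.
CS = ½·(22 − 16)·2.4 = 7.2; PS = (16 − 14)·2.4 = 4.8; TS = 12.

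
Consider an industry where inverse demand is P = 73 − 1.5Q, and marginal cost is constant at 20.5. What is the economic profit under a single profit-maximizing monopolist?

Profit = 459.375

Monopoly sets MR = MC: 73 − 3Q = 20.5 ⇒ Q = 17.5, P = 73 − 1.5·17.5 = 46.75.
Profit = (46.75 − 20.5)·17.5 = 459.375.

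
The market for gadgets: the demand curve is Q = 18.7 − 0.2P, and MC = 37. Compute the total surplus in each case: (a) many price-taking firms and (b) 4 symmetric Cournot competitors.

Competition: TS = 319.225; Cournot: TS = 306.456

Inverting demand: P = 93.5 − 5Q.
Perfect competition: P = MC = 37, so 93.5 − 5Q = 37 and Q = 11.3.
CS = ½·(93.5 − 37)·11.3 = 319.225; PS = (37 − 37)·11.3 = 0; TS = 319.225.
Cournot with 4 identical firms: the symmetric best-response condition is 93.5 − 25q = 37. Each firm produces q = 2.26, total output Q = 9.04, price P = 48.3.
CS = ½·(93.5 − 48.3)·9.04 = 204.304; PS = (48.3 − 37)·9.04 = 102.152; TS = 306.456.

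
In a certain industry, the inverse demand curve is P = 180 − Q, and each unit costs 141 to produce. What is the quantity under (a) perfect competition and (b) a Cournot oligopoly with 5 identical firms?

Under competition P = MC = 141, so Q = (180 − 141)/1 = 39.
With 5 symmetric Cournot firms, each firm's FOC gives 180 − 6q = 141, so q = 6.5, Q = 5·6.5 = 32.5, and P = 147.5.

Competition: Q = 39; Cournot: Q = 32.5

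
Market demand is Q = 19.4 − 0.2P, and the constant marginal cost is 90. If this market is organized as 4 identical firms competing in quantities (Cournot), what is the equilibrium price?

Inverting demand: P = 97 − 5Q.
Cournot with 4 identical firms: the symmetric best-response condition is 97 − 25q = 90. Each firm produces q = 0.28, total output Q = 1.12, price P = 91.4.

P = 91.4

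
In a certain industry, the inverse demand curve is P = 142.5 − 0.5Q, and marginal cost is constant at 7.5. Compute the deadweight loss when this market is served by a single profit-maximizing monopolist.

Competitive firms price at marginal cost: P = 7.5, giving Q = 270.
The monopolist equates marginal revenue to marginal cost: 142.5 − Q = 7.5, so Q = 135. From demand, P = 75.
DWL is the triangle between Q = 135 and Q = 270: ½·(270 − 135)·(75 − 7.5) = 4556.25.

DWL = 4556.25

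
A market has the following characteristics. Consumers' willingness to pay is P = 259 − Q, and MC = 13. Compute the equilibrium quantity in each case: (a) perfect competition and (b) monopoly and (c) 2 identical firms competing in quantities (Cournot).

Perfect competition: P = MC = 13, so 259 − Q = 13 and Q = 246.
A monopolist chooses Q where MR = MC. MR = 259 − 2Q; setting this equal to 13 gives Q = 123 and P = 136.
Cournot with 2 identical firms: the symmetric best-response condition is 259 − 3q = 13. Each firm produces q = 82, total output Q = 164, price P = 95.

Competition: Q = 246; Monopoly: Q = 123; Cournot: Q = 164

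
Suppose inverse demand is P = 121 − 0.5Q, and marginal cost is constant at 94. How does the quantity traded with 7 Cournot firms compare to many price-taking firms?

Cournot: Q = 47.25; Competition: Q = 54

Cournot with 7 identical firms: the symmetric best-response condition is 121 − 4q = 94. Each firm produces q = 6.75, total output Q = 47.25, price P = 97.375.
Competitive firms price at marginal cost: P = 94, giving Q = 54.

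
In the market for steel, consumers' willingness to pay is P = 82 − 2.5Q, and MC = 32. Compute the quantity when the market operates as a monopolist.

The monopolist equates marginal revenue to marginal cost: 82 − 5Q = 32, so Q = 10. From demand, P = 57.

Q = 10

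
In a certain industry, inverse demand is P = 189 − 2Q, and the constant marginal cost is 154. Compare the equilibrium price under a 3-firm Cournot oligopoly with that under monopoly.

Cournot: P = 162.75; Monopoly: P = 171.5

With 3 symmetric Cournot firms, each firm's FOC gives 189 − 8q = 154, so q = 4.375, Q = 3·4.375 = 13.125, and P = 162.75.
A monopolist chooses Q where MR = MC. MR = 189 − 4Q; setting this equal to 154 gives Q = 8.75 and P = 171.5.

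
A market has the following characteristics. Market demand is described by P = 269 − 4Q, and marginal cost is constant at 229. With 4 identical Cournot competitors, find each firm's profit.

π_i = 16

In a 4-firm Cournot equilibrium, symmetry and the first-order condition give q = (269 − 229)/(20) = 2. So Q = 8 and P = 237.
Each firm's profit = (237 − 229)·2 = 16.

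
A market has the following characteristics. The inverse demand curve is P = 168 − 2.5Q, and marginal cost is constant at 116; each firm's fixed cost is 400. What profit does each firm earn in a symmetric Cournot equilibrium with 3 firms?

π_i = −332.4

With 3 symmetric Cournot firms, each firm's FOC gives 168 − 10q = 116, so q = 5.2, Q = 3·5.2 = 15.6, and P = 129.
Each firm's profit = (129 − 116)·5.2 − 400 = −332.4.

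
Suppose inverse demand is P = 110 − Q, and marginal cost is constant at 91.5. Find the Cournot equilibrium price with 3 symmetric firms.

In a 3-firm Cournot equilibrium, symmetry and the first-order condition give q = (110 − 91.5)/(4) = 4.625. So Q = 13.875 and P = 96.125.

P = 96.125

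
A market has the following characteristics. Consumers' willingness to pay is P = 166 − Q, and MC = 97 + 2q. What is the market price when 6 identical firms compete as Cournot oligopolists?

In a 6-firm Cournot equilibrium, symmetry and the first-order condition give q = (166 − 97)/(9) = 23/3. So Q = 46 and P = 120.

P = 120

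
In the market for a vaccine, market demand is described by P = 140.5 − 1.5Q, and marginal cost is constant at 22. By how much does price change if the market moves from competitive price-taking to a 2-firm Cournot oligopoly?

Perfect competition: P = MC = 22, so 140.5 − 1.5Q = 22 and Q = 79.
In a 2-firm Cournot equilibrium, symmetry and the first-order condition give q = (140.5 − 22)/(4.5) = 79/3. So Q = 158/3 and P = 61.5.
Change in price: 61.5 − 22 = 39.5.

P rises by 39.5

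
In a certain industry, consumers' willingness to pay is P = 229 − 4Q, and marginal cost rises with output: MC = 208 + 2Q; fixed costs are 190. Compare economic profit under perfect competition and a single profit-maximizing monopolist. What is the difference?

Competitive equilibrium sets price equal to marginal cost: 229 − 4Q = 208 + 2Q, so Q = 3.5 and P = 215.
Profit = 215·3.5 − (208·3.5 + ½·2·3.5²) − 190 = −177.75.
A monopolist chooses Q where MR = MC. MR = 229 − 8Q; setting this equal to 208 + 2Q gives Q = 2.1 and P = 220.6.
Profit = 220.6·2.1 − (208·2.1 + ½·2·2.1²) − 190 = −167.95.
Change in economic profit: −167.95 − −177.75 = 9.8.

π rises by 9.8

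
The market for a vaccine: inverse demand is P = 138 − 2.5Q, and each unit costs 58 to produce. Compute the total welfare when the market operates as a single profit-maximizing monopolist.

TS = 960

Monopoly sets MR = MC: 138 − 5Q = 58 ⇒ Q = 16, P = 138 − 2.5·16 = 98.
CS = ½·(138 − 98)·16 = 320; PS = (98 − 58)·16 = 640; TS = 960.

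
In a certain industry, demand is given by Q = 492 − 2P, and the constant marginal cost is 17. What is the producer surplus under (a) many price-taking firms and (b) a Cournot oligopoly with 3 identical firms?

Competition: PS = 0; Cournot: PS = 19665.375

Inverting demand: P = 246 − 0.5Q.
Under competition P = MC = 17, so Q = (246 − 17)/0.5 = 458.
PS = (17 − 17)·458 = 0.
In a 3-firm Cournot equilibrium, symmetry and the first-order condition give q = (246 − 17)/(2) = 114.5. So Q = 343.5 and P = 74.25.
PS = (74.25 − 17)·343.5 = 19665.375.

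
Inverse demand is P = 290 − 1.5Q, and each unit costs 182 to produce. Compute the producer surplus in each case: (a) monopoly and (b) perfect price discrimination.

Monopoly: PS = 1944; Perfect PD: PS = 3888

The monopolist equates marginal revenue to marginal cost: 290 − 3Q = 182, so Q = 36. From demand, P = 236.
PS = (236 − 182)·36 = 1944.
Under first-degree price discrimination the firm charges each unit its demand price and produces up to where P = MC, i.e. Q = 72. Consumer surplus is zero; producer surplus equals total surplus.
PS = ½·(290 − 182)·72 = 3888.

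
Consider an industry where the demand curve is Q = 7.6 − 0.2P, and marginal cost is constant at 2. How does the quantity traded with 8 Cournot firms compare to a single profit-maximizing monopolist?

Inverting demand: P = 38 − 5Q.
Cournot with 8 identical firms: the symmetric best-response condition is 38 − 45q = 2. Each firm produces q = 0.8, total output Q = 6.4, price P = 6.
A monopolist chooses Q where MR = MC. MR = 38 − 10Q; setting this equal to 2 gives Q = 3.6 and P = 20.

Cournot: Q = 6.4; Monopoly: Q = 3.6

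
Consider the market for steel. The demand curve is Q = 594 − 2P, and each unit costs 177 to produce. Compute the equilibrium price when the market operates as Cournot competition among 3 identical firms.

P = 207

Inverting demand: P = 297 − 0.5Q.
Cournot with 3 identical firms: the symmetric best-response condition is 297 − 2q = 177. Each firm produces q = 60, total output Q = 180, price P = 207.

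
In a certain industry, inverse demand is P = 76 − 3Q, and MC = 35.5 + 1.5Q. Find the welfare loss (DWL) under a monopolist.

DWL = 29.16

Under competition P = MC: 76 − 3Q = 35.5 + 1.5Q ⇒ Q = 9, P = 49.
The monopolist equates marginal revenue to marginal cost: 76 − 6Q = 35.5 + 1.5Q, so Q = 5.4. From demand, P = 59.8.
CS = ½·(76 − 49)·9 = 121.5; PS = (49·9 − 35.5·9 − ½·1.5·9²) = 60.75; TS = 182.25.
CS = ½·(76 − 59.8)·5.4 = 43.74; PS = (59.8·5.4 − 35.5·5.4 − ½·1.5·5.4²) = 109.35; TS = 153.09.
DWL = 182.25 − 153.09 = 29.16.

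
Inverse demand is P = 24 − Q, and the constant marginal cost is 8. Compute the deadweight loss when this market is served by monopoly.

Competitive firms price at marginal cost: P = 8, giving Q = 16.
Monopoly sets MR = MC: 24 − 2Q = 8 ⇒ Q = 8, P = 24 − 8 = 16.
DWL is the triangle between Q = 8 and Q = 16: ½·(16 − 8)·(16 − 8) = 32.

DWL = 32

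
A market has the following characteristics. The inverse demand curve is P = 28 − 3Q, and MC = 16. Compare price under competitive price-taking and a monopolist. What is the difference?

P rises by 6

Perfect competition: P = MC = 16, so 28 − 3Q = 16 and Q = 4.
The monopolist equates marginal revenue to marginal cost: 28 − 6Q = 16, so Q = 2. From demand, P = 22.
Change in price: 22 − 16 = 6.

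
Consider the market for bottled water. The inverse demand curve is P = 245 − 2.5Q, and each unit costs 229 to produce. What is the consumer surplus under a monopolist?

CS = 12.8

Monopoly sets MR = MC: 245 − 5Q = 229 ⇒ Q = 3.2, P = 245 − 2.5·3.2 = 237.
CS = ½·(245 − 237)·3.2 = 12.8.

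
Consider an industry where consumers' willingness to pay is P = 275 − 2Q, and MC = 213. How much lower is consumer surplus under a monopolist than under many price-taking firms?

CS falls by 720.75

Competitive firms price at marginal cost: P = 213, giving Q = 31.
CS = ½·(275 − 213)·31 = 961.
Monopoly sets MR = MC: 275 − 4Q = 213 ⇒ Q = 15.5, P = 275 − 2·15.5 = 244.
CS = ½·(275 − 244)·15.5 = 240.25.
Change in consumer surplus: 240.25 − 961 = −720.75.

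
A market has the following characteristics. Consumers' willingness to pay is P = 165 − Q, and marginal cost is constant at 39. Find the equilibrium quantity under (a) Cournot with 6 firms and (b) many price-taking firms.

Cournot: Q = 108; Competition: Q = 126

In a 6-firm Cournot equilibrium, symmetry and the first-order condition give q = (165 − 39)/(7) = 18. So Q = 108 and P = 57.
Perfect competition: P = MC = 39, so 165 − Q = 39 and Q = 126.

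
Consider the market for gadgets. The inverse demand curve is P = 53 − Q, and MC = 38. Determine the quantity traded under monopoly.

The monopolist equates marginal revenue to marginal cost: 53 − 2Q = 38, so Q = 7.5. From demand, P = 45.5.

Q = 7.5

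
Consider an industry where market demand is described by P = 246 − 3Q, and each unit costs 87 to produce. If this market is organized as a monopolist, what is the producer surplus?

PS = 2106.75

The monopolist equates marginal revenue to marginal cost: 246 − 6Q = 87, so Q = 26.5. From demand, P = 166.5.
PS = (166.5 − 87)·26.5 = 2106.75.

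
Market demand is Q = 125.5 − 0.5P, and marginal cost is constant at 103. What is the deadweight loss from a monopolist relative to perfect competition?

Inverting demand: P = 251 − 2Q.
Under competition P = MC = 103, so Q = (251 − 103)/2 = 74.
A monopolist chooses Q where MR = MC. MR = 251 − 4Q; setting this equal to 103 gives Q = 37 and P = 177.
DWL is the triangle between Q = 37 and Q = 74: ½·(74 − 37)·(177 − 103) = 1369.

DWL = 1369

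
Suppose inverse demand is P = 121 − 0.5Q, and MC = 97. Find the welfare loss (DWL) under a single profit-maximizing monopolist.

DWL = 144

Perfect competition: P = MC = 97, so 121 − 0.5Q = 97 and Q = 48.
A monopolist chooses Q where MR = MC. MR = 121 − Q; setting this equal to 97 gives Q = 24 and P = 109.
DWL is the triangle between Q = 24 and Q = 48: ½·(48 − 24)·(109 − 97) = 144.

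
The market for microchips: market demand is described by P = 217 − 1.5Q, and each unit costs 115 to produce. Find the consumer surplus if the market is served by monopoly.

CS = 867

The monopolist equates marginal revenue to marginal cost: 217 − 3Q = 115, so Q = 34. From demand, P = 166.
CS = ½·(217 − 166)·34 = 867.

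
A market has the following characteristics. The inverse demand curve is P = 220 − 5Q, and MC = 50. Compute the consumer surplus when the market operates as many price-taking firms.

CS = 2890

Perfect competition: P = MC = 50, so 220 − 5Q = 50 and Q = 34.
CS = ½·(220 − 50)·34 = 2890.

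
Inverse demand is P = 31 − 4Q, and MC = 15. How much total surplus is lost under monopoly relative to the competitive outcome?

DWL = 8

Under competition P = MC = 15, so Q = (31 − 15)/4 = 4.
The monopolist equates marginal revenue to marginal cost: 31 − 8Q = 15, so Q = 2. From demand, P = 23.
DWL is the triangle between Q = 2 and Q = 4: ½·(4 − 2)·(23 − 15) = 8.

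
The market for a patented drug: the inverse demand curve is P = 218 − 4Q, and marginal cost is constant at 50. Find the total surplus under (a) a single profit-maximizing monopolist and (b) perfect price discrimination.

Monopoly: TS = 2646; Perfect PD: TS = 3528

Monopoly sets MR = MC: 218 − 8Q = 50 ⇒ Q = 21, P = 218 − 4·21 = 134.
CS = ½·(218 − 134)·21 = 882; PS = (134 − 50)·21 = 1764; TS = 2646.
A perfectly discriminating monopolist sells every unit with P(Q) ≥ MC(Q), so output equals the competitive quantity Q = 42. Each buyer pays their reservation price, so CS = 0 and the firm captures all surplus.
TS = 3528 (equal to competitive TS).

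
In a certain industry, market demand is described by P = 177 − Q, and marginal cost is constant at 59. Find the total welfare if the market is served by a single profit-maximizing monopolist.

TS = 5221.5

Monopoly sets MR = MC: 177 − 2Q = 59 ⇒ Q = 59, P = 177 − 59 = 118.
CS = ½·(177 − 118)·59 = 1740.5; PS = (118 − 59)·59 = 3481; TS = 5221.5.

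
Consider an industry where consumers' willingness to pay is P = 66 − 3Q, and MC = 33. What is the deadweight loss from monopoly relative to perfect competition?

DWL = 45.375

Competitive firms price at marginal cost: P = 33, giving Q = 11.
The monopolist equates marginal revenue to marginal cost: 66 − 6Q = 33, so Q = 5.5. From demand, P = 49.5.
DWL is the triangle between Q = 5.5 and Q = 11: ½·(11 − 5.5)·(49.5 − 33) = 45.375.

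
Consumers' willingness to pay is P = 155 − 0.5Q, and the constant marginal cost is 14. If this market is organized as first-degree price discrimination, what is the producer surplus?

With perfect price discrimination, output is the efficient level Q = 282 (where demand meets MC), but every buyer pays their willingness to pay: CS = 0 and PS = total surplus.
PS = ½·(155 − 14)·282 = 19881.

PS = 19881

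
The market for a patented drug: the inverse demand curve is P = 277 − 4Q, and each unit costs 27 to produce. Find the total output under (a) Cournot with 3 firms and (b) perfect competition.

In a 3-firm Cournot equilibrium, symmetry and the first-order condition give q = (277 − 27)/(16) = 15.625. So Q = 46.875 and P = 89.5.
Competitive firms price at marginal cost: P = 27, giving Q = 62.5.

Cournot: Q = 46.875; Competition: Q = 62.5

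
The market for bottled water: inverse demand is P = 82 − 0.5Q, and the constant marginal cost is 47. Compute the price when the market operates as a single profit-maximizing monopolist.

P = 64.5

A monopolist chooses Q where MR = MC. MR = 82 − Q; setting this equal to 47 gives Q = 35 and P = 64.5.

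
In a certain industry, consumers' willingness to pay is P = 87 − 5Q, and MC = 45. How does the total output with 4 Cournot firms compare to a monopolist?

In a 4-firm Cournot equilibrium, symmetry and the first-order condition give q = (87 − 45)/(25) = 1.68. So Q = 6.72 and P = 53.4.
A monopolist chooses Q where MR = MC. MR = 87 − 10Q; setting this equal to 45 gives Q = 4.2 and P = 66.

Cournot: Q = 6.72; Monopoly: Q = 4.2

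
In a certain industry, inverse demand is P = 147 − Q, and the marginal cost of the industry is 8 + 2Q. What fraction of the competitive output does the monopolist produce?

Q_m/Q_c = 0.75

The monopolist equates marginal revenue to marginal cost: 147 − 2Q = 8 + 2Q, so Q = 34.75. From demand, P = 112.25.
Competitive equilibrium sets price equal to marginal cost: 147 − Q = 8 + 2Q, so Q = 139/3 and P = 302/3.
Ratio Q_m/Q_c = 34.75/(139/3) = 0.75.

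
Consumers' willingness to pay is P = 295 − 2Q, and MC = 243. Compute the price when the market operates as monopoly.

A monopolist chooses Q where MR = MC. MR = 295 − 4Q; setting this equal to 243 gives Q = 13 and P = 269.

P = 269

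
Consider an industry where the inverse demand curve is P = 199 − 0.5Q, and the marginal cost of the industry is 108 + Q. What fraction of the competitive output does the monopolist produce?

Q_m/Q_c = 0.75

Monopoly sets MR = MC: 199 − Q = 108 + Q ⇒ Q = 45.5, P = 199 − 0.5·45.5 = 176.25.
Competitive equilibrium sets price equal to marginal cost: 199 − 0.5Q = 108 + Q, so Q = 182/3 and P = 506/3.
Ratio Q_m/Q_c = 45.5/(182/3) = 0.75.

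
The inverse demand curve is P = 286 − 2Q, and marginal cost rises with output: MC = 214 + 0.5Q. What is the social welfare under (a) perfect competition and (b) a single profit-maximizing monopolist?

Competition: TS = 1036.8; Monopoly: TS = 832

Competitive equilibrium sets price equal to marginal cost: 286 − 2Q = 214 + 0.5Q, so Q = 28.8 and P = 228.4.
CS = ½·(286 − 228.4)·28.8 = 829.44; PS = (228.4·28.8 − 214·28.8 − ½·0.5·28.8²) = 207.36; TS = 1036.8.
The monopolist equates marginal revenue to marginal cost: 286 − 4Q = 214 + 0.5Q, so Q = 16. From demand, P = 254.
CS = ½·(286 − 254)·16 = 256; PS = (254·16 − 214·16 − ½·0.5·16²) = 576; TS = 832.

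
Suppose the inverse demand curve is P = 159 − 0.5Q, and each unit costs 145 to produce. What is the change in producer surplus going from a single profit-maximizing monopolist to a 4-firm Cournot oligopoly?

PS falls by 35.28

The monopolist equates marginal revenue to marginal cost: 159 − Q = 145, so Q = 14. From demand, P = 152.
PS = (152 − 145)·14 = 98.
With 4 symmetric Cournot firms, each firm's FOC gives 159 − 2.5q = 145, so q = 5.6, Q = 4·5.6 = 22.4, and P = 147.8.
PS = (147.8 − 145)·22.4 = 62.72.
Change in producer surplus: 62.72 − 98 = −35.28.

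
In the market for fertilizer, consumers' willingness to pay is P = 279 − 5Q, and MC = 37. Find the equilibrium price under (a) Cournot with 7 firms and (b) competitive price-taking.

Cournot: P = 67.25; Competition: P = 37

Cournot with 7 identical firms: the symmetric best-response condition is 279 − 40q = 37. Each firm produces q = 6.05, total output Q = 42.35, price P = 67.25.
Under competition P = MC = 37, so Q = (279 − 37)/5 = 48.4.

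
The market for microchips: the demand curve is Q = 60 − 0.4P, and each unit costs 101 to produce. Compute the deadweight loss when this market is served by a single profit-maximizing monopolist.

DWL = 120.05

Inverting demand: P = 150 − 2.5Q.
Under competition P = MC = 101, so Q = (150 − 101)/2.5 = 19.6.
Monopoly sets MR = MC: 150 − 5Q = 101 ⇒ Q = 9.8, P = 150 − 2.5·9.8 = 125.5.
DWL is the triangle between Q = 9.8 and Q = 19.6: ½·(19.6 − 9.8)·(125.5 − 101) = 120.05.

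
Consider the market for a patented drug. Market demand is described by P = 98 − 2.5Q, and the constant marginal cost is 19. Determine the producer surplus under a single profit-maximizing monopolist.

PS = 624.1

A monopolist chooses Q where MR = MC. MR = 98 − 5Q; setting this equal to 19 gives Q = 15.8 and P = 58.5.
PS = (58.5 − 19)·15.8 = 624.1.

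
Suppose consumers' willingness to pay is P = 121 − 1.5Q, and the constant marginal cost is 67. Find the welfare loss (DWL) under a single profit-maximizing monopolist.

Perfect competition: P = MC = 67, so 121 − 1.5Q = 67 and Q = 36.
Monopoly sets MR = MC: 121 − 3Q = 67 ⇒ Q = 18, P = 121 − 1.5·18 = 94.
DWL is the triangle between Q = 18 and Q = 36: ½·(36 − 18)·(94 − 67) = 243.

DWL = 243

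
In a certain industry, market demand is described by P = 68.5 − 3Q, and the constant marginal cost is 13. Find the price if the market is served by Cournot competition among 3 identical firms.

In a 3-firm Cournot equilibrium, symmetry and the first-order condition give q = (68.5 − 13)/(12) = 4.625. So Q = 13.875 and P = 26.875.

P = 26.875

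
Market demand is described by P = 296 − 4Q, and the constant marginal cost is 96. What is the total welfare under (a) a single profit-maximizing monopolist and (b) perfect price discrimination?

Monopoly: TS = 3750; Perfect PD: TS = 5000

A monopolist chooses Q where MR = MC. MR = 296 − 8Q; setting this equal to 96 gives Q = 25 and P = 196.
CS = ½·(296 − 196)·25 = 1250; PS = (196 − 96)·25 = 2500; TS = 3750.
Under first-degree price discrimination the firm charges each unit its demand price and produces up to where P = MC, i.e. Q = 50. Consumer surplus is zero; producer surplus equals total surplus.
TS = 5000 (equal to competitive TS).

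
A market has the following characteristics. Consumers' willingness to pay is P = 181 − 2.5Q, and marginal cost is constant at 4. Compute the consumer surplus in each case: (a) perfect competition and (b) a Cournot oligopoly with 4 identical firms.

Competition: CS = 6265.8; Cournot: CS = 4010.112

Perfect competition: P = MC = 4, so 181 − 2.5Q = 4 and Q = 70.8.
CS = ½·(181 − 4)·70.8 = 6265.8.
Cournot with 4 identical firms: the symmetric best-response condition is 181 − 12.5q = 4. Each firm produces q = 14.16, total output Q = 56.64, price P = 39.4.
CS = ½·(181 − 39.4)·56.64 = 4010.112.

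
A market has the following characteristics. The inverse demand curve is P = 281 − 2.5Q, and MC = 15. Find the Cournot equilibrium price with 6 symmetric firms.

P = 53

With 6 symmetric Cournot firms, each firm's FOC gives 281 − 17.5q = 15, so q = 15.2, Q = 6·15.2 = 91.2, and P = 53.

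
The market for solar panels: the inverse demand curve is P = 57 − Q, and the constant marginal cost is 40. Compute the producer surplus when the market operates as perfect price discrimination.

With perfect price discrimination, output is the efficient level Q = 17 (where demand meets MC), but every buyer pays their willingness to pay: CS = 0 and PS = total surplus.
PS = ½·(57 − 40)·17 = 144.5.

PS = 144.5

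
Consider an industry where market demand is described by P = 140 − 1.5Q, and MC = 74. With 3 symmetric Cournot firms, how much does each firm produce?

Cournot with 3 identical firms: the symmetric best-response condition is 140 − 6q = 74. Each firm produces q = 11, total output Q = 33, price P = 90.5.

q_i = 11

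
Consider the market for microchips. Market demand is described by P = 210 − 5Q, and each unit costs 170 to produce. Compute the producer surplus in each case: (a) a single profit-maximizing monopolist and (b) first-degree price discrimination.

Monopoly: PS = 80; Perfect PD: PS = 160

A monopolist chooses Q where MR = MC. MR = 210 − 10Q; setting this equal to 170 gives Q = 4 and P = 190.
PS = (190 − 170)·4 = 80.
With perfect price discrimination, output is the efficient level Q = 8 (where demand meets MC), but every buyer pays their willingness to pay: CS = 0 and PS = total surplus.
PS = ½·(210 − 170)·8 = 160.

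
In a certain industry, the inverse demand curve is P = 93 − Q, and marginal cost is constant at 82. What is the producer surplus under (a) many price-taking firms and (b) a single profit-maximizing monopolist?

Under competition P = MC = 82, so Q = (93 − 82)/1 = 11.
PS = (82 − 82)·11 = 0.
A monopolist chooses Q where MR = MC. MR = 93 − 2Q; setting this equal to 82 gives Q = 5.5 and P = 87.5.
PS = (87.5 − 82)·5.5 = 30.25.

Competition: PS = 0; Monopoly: PS = 30.25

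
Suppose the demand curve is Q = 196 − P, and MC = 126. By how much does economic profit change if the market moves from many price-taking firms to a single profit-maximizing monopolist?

Economic profit rises by 1225

Inverting demand: P = 196 − Q.
Perfect competition: P = MC = 126, so 196 − Q = 126 and Q = 70.
Profit = (126 − 126)·70 = 0.
Monopoly sets MR = MC: 196 − 2Q = 126 ⇒ Q = 35, P = 196 − 35 = 161.
Profit = (161 − 126)·35 = 1225.
Change in economic profit: 1225 − 0 = 1225.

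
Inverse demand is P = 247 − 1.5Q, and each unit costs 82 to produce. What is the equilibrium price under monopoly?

A monopolist chooses Q where MR = MC. MR = 247 − 3Q; setting this equal to 82 gives Q = 55 and P = 164.5.

P = 164.5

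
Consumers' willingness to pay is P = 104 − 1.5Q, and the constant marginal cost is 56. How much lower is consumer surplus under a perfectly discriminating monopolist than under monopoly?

The monopolist equates marginal revenue to marginal cost: 104 − 3Q = 56, so Q = 16. From demand, P = 80.
CS = ½·(104 − 80)·16 = 192.
With perfect price discrimination, output is the efficient level Q = 32 (where demand meets MC), but every buyer pays their willingness to pay: CS = 0 and PS = total surplus.
CS = 0.
Change in consumer surplus: 0 − 192 = −192.

CS falls by 192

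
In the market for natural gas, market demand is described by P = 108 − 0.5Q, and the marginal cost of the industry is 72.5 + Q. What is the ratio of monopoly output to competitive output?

Q_m/Q_c = 0.75

A monopolist chooses Q where MR = MC. MR = 108 − Q; setting this equal to 72.5 + Q gives Q = 17.75 and P = 99.125.
Competitive equilibrium sets price equal to marginal cost: 108 − 0.5Q = 72.5 + Q, so Q = 71/3 and P = 577/6.
Ratio Q_m/Q_c = 17.75/(71/3) = 0.75.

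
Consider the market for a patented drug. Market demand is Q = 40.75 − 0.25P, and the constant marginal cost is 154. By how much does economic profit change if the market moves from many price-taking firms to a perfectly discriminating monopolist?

Inverting demand: P = 163 − 4Q.
Under competition P = MC = 154, so Q = (163 − 154)/4 = 2.25.
Profit = (154 − 154)·2.25 = 0.
Under first-degree price discrimination the firm charges each unit its demand price and produces up to where P = MC, i.e. Q = 2.25. Consumer surplus is zero; producer surplus equals total surplus.
PS equals the full surplus area, 10.125. Profit = 10.125 = 10.125.
Change in economic profit: 10.125 − 0 = 10.125.

Economic profit rises by 10.125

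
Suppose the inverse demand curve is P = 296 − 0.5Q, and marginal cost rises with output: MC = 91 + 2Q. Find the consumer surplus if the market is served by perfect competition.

Competitive equilibrium sets price equal to marginal cost: 296 − 0.5Q = 91 + 2Q, so Q = 82 and P = 255.
CS = ½·(296 − 255)·82 = 1681.

CS = 1681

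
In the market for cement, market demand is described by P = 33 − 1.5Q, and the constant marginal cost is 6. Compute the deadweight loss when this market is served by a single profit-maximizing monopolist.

DWL = 60.75

Competitive firms price at marginal cost: P = 6, giving Q = 18.
The monopolist equates marginal revenue to marginal cost: 33 − 3Q = 6, so Q = 9. From demand, P = 19.5.
DWL is the triangle between Q = 9 and Q = 18: ½·(18 − 9)·(19.5 − 6) = 60.75.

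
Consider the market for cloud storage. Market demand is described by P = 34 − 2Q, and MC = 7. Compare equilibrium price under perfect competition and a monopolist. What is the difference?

Equilibrium price rises by 13.5

Competitive firms price at marginal cost: P = 7, giving Q = 13.5.
The monopolist equates marginal revenue to marginal cost: 34 − 4Q = 7, so Q = 6.75. From demand, P = 20.5.
Change in equilibrium price: 20.5 − 7 = 13.5.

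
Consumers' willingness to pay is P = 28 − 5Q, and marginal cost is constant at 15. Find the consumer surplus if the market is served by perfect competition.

Competitive firms price at marginal cost: P = 15, giving Q = 2.6.
CS = ½·(28 − 15)·2.6 = 16.9.

CS = 16.9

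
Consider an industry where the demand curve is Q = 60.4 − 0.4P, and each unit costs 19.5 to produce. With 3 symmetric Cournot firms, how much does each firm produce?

Inverting demand: P = 151 − 2.5Q.
With 3 symmetric Cournot firms, each firm's FOC gives 151 − 10q = 19.5, so q = 13.15, Q = 3·13.15 = 39.45, and P = 52.375.

q_i = 13.15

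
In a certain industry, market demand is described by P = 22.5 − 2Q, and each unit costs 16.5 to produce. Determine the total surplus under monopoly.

A monopolist chooses Q where MR = MC. MR = 22.5 − 4Q; setting this equal to 16.5 gives Q = 1.5 and P = 19.5.
CS = ½·(22.5 − 19.5)·1.5 = 2.25; PS = (19.5 − 16.5)·1.5 = 4.5; TS = 6.75.

TS = 6.75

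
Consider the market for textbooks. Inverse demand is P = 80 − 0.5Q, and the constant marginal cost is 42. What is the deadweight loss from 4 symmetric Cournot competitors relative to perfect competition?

DWL = 57.76

Under competition P = MC = 42, so Q = (80 − 42)/0.5 = 76.
Cournot with 4 identical firms: the symmetric best-response condition is 80 − 2.5q = 42. Each firm produces q = 15.2, total output Q = 60.8, price P = 49.6.
DWL is the triangle between Q = 60.8 and Q = 76: ½·(76 − 60.8)·(49.6 − 42) = 57.76.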